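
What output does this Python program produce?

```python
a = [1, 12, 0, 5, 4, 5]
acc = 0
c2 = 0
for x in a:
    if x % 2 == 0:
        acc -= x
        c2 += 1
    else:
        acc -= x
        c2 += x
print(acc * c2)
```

-378

x=1: not even, acc = 0-1 = -1; c2=1
x=12: even, acc = (-1)-12 = -13; c2=2
x=0: even, acc = (-13)-0 = -13; c2=3
x=5: not even, acc = (-13)-5 = -18; c2=8
x=4: even, acc = (-18)-4 = -22; c2=9
x=5: not even, acc = (-22)-5 = -27; c2=14
acc*c2 = (-27)*14 = -378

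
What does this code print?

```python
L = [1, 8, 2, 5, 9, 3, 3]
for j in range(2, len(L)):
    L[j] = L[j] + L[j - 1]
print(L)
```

j=2: L[2] = 2+8 = 10 → [1, 8, 10, 5, 9, 3, 3]
j=3: L[3] = 5+10 = 15 → [1, 8, 10, 15, 9, 3, 3]
j=4: L[4] = 9+15 = 24 → [1, 8, 10, 15, 24, 3, 3]
j=5: L[5] = 3+24 = 27 → [1, 8, 10, 15, 24, 27, 3]
j=6: L[6] = 3+27 = 30 → [1, 8, 10, 15, 24, 27, 30]

[1, 8, 10, 15, 24, 27, 30]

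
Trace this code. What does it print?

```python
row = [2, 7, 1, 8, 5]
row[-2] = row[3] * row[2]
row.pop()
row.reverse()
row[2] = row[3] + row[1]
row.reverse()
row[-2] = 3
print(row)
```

[2, 3, 3, 8]

row[-2] = row[3]*row[2] = 8*1 = 8 → [2, 7, 1, 8, 5]
pop() removes 5 → [2, 7, 1, 8]
reverse → [8, 1, 7, 2]
row[2] = row[3]+row[1] = 2+1 = 3 → [8, 1, 3, 2]
reverse → [2, 3, 1, 8]
row[-2] = 3 → [2, 3, 3, 8]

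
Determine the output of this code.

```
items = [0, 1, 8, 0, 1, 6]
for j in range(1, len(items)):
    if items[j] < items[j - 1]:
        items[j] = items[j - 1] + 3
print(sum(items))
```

j=1: 1>=0, unchanged → [0, 1, 8, 0, 1, 6]
j=2: 8>=1, unchanged → [0, 1, 8, 0, 1, 6]
j=3: 0<8, items[3] = 8+3 = 11 → [0, 1, 8, 11, 1, 6]
j=4: 1<11, items[4] = 11+3 = 14 → [0, 1, 8, 11, 14, 6]
j=5: 6<14, items[5] = 14+3 = 17 → [0, 1, 8, 11, 14, 17]
sum = 51

51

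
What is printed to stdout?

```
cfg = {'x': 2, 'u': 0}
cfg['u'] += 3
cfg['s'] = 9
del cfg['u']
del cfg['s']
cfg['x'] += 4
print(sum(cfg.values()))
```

cfg['u'] = 0+3 = 3 → {'x': 2, 'u': 3}
cfg['s'] = 9 → {'x': 2, 'u': 3, 's': 9}
del 'u' → {'x': 2, 's': 9}
del 's' → {'x': 2}
cfg['x'] = 2+4 = 6 → {'x': 6}
sum of values = 6

6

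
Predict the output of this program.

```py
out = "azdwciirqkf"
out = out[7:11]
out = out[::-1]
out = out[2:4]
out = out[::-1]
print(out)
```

slice [7:11] → 'rqkf'
reverse → 'fkqr'
slice [2:4] → 'qr'
reverse → 'rq'

rq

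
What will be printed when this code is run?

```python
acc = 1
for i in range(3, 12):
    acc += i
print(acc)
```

64

i=3: acc = 1+3 = 4
i=4: acc = 4+4 = 8
i=5: acc = 8+5 = 13
i=6: acc = 13+6 = 19
i=7: acc = 19+7 = 26
i=8: acc = 26+8 = 34
i=9: acc = 34+9 = 43
i=10: acc = 43+10 = 53
i=11: acc = 53+11 = 64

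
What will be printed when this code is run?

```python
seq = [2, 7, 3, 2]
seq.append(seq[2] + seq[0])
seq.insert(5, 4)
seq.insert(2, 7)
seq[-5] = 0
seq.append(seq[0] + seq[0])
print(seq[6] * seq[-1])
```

append seq[2]+seq[0] = 3+2 = 5 → [2, 7, 3, 2, 5]
insert 4 at 5 → [2, 7, 3, 2, 5, 4]
insert 7 at 2 → [2, 7, 7, 3, 2, 5, 4]
seq[-5] = 0 → [2, 7, 0, 3, 2, 5, 4]
append seq[0]+seq[0] = 2+2 = 4 → [2, 7, 0, 3, 2, 5, 4, 4]
seq[6]*seq[-1] = 4*4 = 16

16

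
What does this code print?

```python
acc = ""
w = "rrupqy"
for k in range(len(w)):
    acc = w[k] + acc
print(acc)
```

k=0: prepend 'r' → 'r'
k=1: prepend 'r' → 'rr'
k=2: prepend 'u' → 'urr'
k=3: prepend 'p' → 'purr'
k=4: prepend 'q' → 'qpurr'
k=5: prepend 'y' → 'yqpurr'

yqpurr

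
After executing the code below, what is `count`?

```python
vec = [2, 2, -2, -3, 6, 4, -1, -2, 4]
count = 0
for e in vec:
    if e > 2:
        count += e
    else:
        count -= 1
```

e=2: not >2, count = 0-1 = -1
e=2: not >2, count = (-1)-1 = -2
e=-2: not >2, count = (-2)-1 = -3
e=-3: not >2, count = (-3)-1 = -4
e=6: >2, count = (-4)+6 = 2
e=4: >2, count = 2+4 = 6
e=-1: not >2, count = 6-1 = 5
e=-2: not >2, count = 5-1 = 4
e=4: >2, count = 4+4 = 8

8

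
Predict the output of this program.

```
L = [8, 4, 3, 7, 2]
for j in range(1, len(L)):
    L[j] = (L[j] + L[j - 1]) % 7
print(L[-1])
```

j=1: L[1] = (4+8)%7 = 5 → [8, 5, 3, 7, 2]
j=2: L[2] = (3+5)%7 = 1 → [8, 5, 1, 7, 2]
j=3: L[3] = (7+1)%7 = 1 → [8, 5, 1, 1, 2]
j=4: L[4] = (2+1)%7 = 3 → [8, 5, 1, 1, 3]

3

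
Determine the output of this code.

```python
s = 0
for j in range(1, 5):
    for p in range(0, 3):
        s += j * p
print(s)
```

j=1,p=0: s = 0+0 = 0
j=1,p=1: s = 0+1 = 1
j=1,p=2: s = 1+2 = 3
j=2,p=0: s = 3+0 = 3
j=2,p=1: s = 3+2 = 5
j=2,p=2: s = 5+4 = 9
j=3,p=0: s = 9+0 = 9
j=3,p=1: s = 9+3 = 12
j=3,p=2: s = 12+6 = 18
j=4,p=0: s = 18+0 = 18
j=4,p=1: s = 18+4 = 22
j=4,p=2: s = 22+8 = 30

30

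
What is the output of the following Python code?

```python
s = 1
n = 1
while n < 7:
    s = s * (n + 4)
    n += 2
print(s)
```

n=1: s = 1*5 = 5
n=3: s = 5*7 = 35
n=5: s = 35*9 = 315

315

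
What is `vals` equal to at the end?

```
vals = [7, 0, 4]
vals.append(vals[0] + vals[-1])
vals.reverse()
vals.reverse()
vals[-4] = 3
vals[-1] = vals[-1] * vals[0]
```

[3, 0, 4, 33]

append vals[0]+vals[-1] = 7+4 = 11 → [7, 0, 4, 11]
reverse → [11, 4, 0, 7]
reverse → [7, 0, 4, 11]
vals[-4] = 3 → [3, 0, 4, 11]
vals[-1] = vals[-1]*vals[0] = 11*3 = 33 → [3, 0, 4, 33]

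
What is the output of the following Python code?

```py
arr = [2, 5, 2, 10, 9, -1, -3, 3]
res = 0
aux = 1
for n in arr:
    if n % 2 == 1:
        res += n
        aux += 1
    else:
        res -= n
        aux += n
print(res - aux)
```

-21

n=2: not odd, res = 0-2 = -2; aux=3
n=5: odd, res = (-2)+5 = 3; aux=4
n=2: not odd, res = 3-2 = 1; aux=6
n=10: not odd, res = 1-10 = -9; aux=16
n=9: odd, res = (-9)+9 = 0; aux=17
n=-1: odd, res = 0+(-1) = -1; aux=18
n=-3: odd, res = (-1)+(-3) = -4; aux=19
n=3: odd, res = (-4)+3 = -1; aux=20
res-aux = (-1)-20 = -21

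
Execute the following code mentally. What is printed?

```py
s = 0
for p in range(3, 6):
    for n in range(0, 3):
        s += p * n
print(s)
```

p=3,n=0: s = 0+0 = 0
p=3,n=1: s = 0+3 = 3
p=3,n=2: s = 3+6 = 9
p=4,n=0: s = 9+0 = 9
p=4,n=1: s = 9+4 = 13
p=4,n=2: s = 13+8 = 21
p=5,n=0: s = 21+0 = 21
p=5,n=1: s = 21+5 = 26
p=5,n=2: s = 26+10 = 36

36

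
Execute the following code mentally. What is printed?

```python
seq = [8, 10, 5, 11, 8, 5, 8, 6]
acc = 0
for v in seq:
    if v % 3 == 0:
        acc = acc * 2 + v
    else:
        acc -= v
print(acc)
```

-104

v=8: not %3==0, acc = 0-8 = -8
v=10: not %3==0, acc = (-8)-10 = -18
v=5: not %3==0, acc = (-18)-5 = -23
v=11: not %3==0, acc = (-23)-11 = -34
v=8: not %3==0, acc = (-34)-8 = -42
v=5: not %3==0, acc = (-42)-5 = -47
v=8: not %3==0, acc = (-47)-8 = -55
v=6: %3==0, acc = (-55)*2+6 = -104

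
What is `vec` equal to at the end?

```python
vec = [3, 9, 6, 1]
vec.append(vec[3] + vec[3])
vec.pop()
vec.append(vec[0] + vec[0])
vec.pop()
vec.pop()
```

append vec[3]+vec[3] = 1+1 = 2 → [3, 9, 6, 1, 2]
pop() removes 2 → [3, 9, 6, 1]
append vec[0]+vec[0] = 3+3 = 6 → [3, 9, 6, 1, 6]
pop() removes 6 → [3, 9, 6, 1]
pop() removes 1 → [3, 9, 6]

[3, 9, 6]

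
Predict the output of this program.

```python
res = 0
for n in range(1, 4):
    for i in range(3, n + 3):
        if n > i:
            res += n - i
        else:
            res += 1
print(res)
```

6

n=1,i=3: not 1>3, res = 0+1 = 1
n=2,i=3: not 2>3, res = 1+1 = 2
n=2,i=4: not 2>4, res = 2+1 = 3
n=3,i=3: not 3>3, res = 3+1 = 4
n=3,i=4: not 3>4, res = 4+1 = 5
n=3,i=5: not 3>5, res = 5+1 = 6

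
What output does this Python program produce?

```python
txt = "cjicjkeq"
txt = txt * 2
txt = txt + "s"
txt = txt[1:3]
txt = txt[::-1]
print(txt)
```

repeat ×2 → 'cjicjkeqcjicjkeq'
+ 's' → 'cjicjkeqcjicjkeqs'
slice [1:3] → 'ji'
reverse → 'ij'

ij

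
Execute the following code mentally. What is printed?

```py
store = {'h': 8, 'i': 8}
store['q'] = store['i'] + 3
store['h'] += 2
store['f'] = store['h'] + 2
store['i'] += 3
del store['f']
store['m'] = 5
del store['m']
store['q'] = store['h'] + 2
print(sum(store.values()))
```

store['q'] = store['i']+3 = 11 → {'h': 8, 'i': 8, 'q': 11}
store['h'] = 8+2 = 10 → {'h': 10, 'i': 8, 'q': 11}
store['f'] = store['h']+2 = 12 → {'h': 10, 'i': 8, 'q': 11, 'f': 12}
store['i'] = 8+3 = 11 → {'h': 10, 'i': 11, 'q': 11, 'f': 12}
del 'f' → {'h': 10, 'i': 11, 'q': 11}
store['m'] = 5 → {'h': 10, 'i': 11, 'q': 11, 'm': 5}
del 'm' → {'h': 10, 'i': 11, 'q': 11}
store['q'] = store['h']+2 = 12 → {'h': 10, 'i': 11, 'q': 12}
sum of values = 33

33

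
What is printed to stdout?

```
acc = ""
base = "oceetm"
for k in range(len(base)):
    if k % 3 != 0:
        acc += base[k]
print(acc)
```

cetm

k=0: skip
k=1: add 'c' → 'c'
k=2: add 'e' → 'ce'
k=3: skip
k=4: add 't' → 'cet'
k=5: add 'm' → 'cetm'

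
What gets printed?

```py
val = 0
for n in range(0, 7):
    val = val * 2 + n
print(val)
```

n=0: val = 0*2+0 = 0
n=1: val = 0*2+1 = 1
n=2: val = 1*2+2 = 4
n=3: val = 4*2+3 = 11
n=4: val = 11*2+4 = 26
n=5: val = 26*2+5 = 57
n=6: val = 57*2+6 = 120

120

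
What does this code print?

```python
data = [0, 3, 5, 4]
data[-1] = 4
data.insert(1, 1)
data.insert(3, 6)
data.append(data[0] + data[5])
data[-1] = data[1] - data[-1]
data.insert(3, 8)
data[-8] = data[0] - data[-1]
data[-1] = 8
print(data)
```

data[-1] = 4 → [0, 3, 5, 4]
insert 1 at 1 → [0, 1, 3, 5, 4]
insert 6 at 3 → [0, 1, 3, 6, 5, 4]
append data[0]+data[5] = 0+4 = 4 → [0, 1, 3, 6, 5, 4, 4]
data[-1] = data[1]-data[-1] = 1-4 = -3 → [0, 1, 3, 6, 5, 4, -3]
insert 8 at 3 → [0, 1, 3, 8, 6, 5, 4, -3]
data[-8] = data[0]-data[-1] = 0-(-3) = 3 → [3, 1, 3, 8, 6, 5, 4, -3]
data[-1] = 8 → [3, 1, 3, 8, 6, 5, 4, 8]

[3, 1, 3, 8, 6, 5, 4, 8]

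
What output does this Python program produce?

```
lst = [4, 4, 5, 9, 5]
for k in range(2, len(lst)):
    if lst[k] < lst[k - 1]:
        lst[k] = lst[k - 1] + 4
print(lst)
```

k=2: 5>=4, unchanged → [4, 4, 5, 9, 5]
k=3: 9>=5, unchanged → [4, 4, 5, 9, 5]
k=4: 5<9, lst[4] = 9+4 = 13 → [4, 4, 5, 9, 13]

[4, 4, 5, 9, 13]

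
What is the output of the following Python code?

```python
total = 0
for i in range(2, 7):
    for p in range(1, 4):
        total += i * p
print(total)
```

120

i=2,p=1: total = 0+2 = 2
i=2,p=2: total = 2+4 = 6
i=2,p=3: total = 6+6 = 12
i=3,p=1: total = 12+3 = 15
i=3,p=2: total = 15+6 = 21
i=3,p=3: total = 21+9 = 30
i=4,p=1: total = 30+4 = 34
i=4,p=2: total = 34+8 = 42
i=4,p=3: total = 42+12 = 54
i=5,p=1: total = 54+5 = 59
i=5,p=2: total = 59+10 = 69
i=5,p=3: total = 69+15 = 84
i=6,p=1: total = 84+6 = 90
i=6,p=2: total = 90+12 = 102
i=6,p=3: total = 102+18 = 120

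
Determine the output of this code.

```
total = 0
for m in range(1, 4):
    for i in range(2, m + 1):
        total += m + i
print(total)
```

15

m=2,i=2: total = 0+4 = 4
m=3,i=2: total = 4+5 = 9
m=3,i=3: total = 9+6 = 15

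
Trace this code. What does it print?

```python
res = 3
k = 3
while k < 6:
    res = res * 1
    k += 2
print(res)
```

k=3: res = 3*1 = 3
k=5: res = 3*1 = 3

3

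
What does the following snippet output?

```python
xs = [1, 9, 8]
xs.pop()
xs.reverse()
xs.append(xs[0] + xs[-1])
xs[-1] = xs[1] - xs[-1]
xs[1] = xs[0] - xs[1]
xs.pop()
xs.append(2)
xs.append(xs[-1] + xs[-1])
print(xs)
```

[9, 8, 2, 4]

pop() removes 8 → [1, 9]
reverse → [9, 1]
append xs[0]+xs[-1] = 9+1 = 10 → [9, 1, 10]
xs[-1] = xs[1]-xs[-1] = 1-10 = -9 → [9, 1, -9]
xs[1] = xs[0]-xs[1] = 9-1 = 8 → [9, 8, -9]
pop() removes -9 → [9, 8]
append 2 → [9, 8, 2]
append xs[-1]+xs[-1] = 2+2 = 4 → [9, 8, 2, 4]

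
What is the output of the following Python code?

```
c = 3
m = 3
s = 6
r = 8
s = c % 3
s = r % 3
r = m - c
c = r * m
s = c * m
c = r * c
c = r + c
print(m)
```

s = 3%3 = 0
s = 8%3 = 2
r = 3-3 = 0
c = 0*3 = 0
s = 0*3 = 0
c = 0*0 = 0
c = 0+0 = 0

3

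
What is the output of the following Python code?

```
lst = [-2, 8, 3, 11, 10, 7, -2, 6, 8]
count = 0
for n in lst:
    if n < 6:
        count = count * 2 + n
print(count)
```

n=-2: <6, count = 0*2+(-2) = -2
n=8: not <6
n=3: <6, count = (-2)*2+3 = -1
n=11: not <6
n=10: not <6
n=7: not <6
n=-2: <6, count = (-1)*2+(-2) = -4
n=6: not <6
n=8: not <6

-4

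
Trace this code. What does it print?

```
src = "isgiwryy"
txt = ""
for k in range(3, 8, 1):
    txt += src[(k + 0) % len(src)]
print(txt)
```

k=3: add src[3]='i' → 'i'
k=4: add src[4]='w' → 'iw'
k=5: add src[5]='r' → 'iwr'
k=6: add src[6]='y' → 'iwry'
k=7: add src[7]='y' → 'iwryy'

iwryy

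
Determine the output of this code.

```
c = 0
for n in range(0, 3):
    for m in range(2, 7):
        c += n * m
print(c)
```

n=0,m=2: c = 0+0 = 0
n=0,m=3: c = 0+0 = 0
n=0,m=4: c = 0+0 = 0
n=0,m=5: c = 0+0 = 0
n=0,m=6: c = 0+0 = 0
n=1,m=2: c = 0+2 = 2
n=1,m=3: c = 2+3 = 5
n=1,m=4: c = 5+4 = 9
n=1,m=5: c = 9+5 = 14
n=1,m=6: c = 14+6 = 20
n=2,m=2: c = 20+4 = 24
n=2,m=3: c = 24+6 = 30
n=2,m=4: c = 30+8 = 38
n=2,m=5: c = 38+10 = 48
n=2,m=6: c = 48+12 = 60

60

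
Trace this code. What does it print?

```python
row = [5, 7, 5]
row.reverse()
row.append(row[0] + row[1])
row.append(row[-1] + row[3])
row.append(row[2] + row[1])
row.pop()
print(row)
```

[5, 7, 5, 12, 24]

reverse → [5, 7, 5]
append row[0]+row[1] = 5+7 = 12 → [5, 7, 5, 12]
append row[-1]+row[3] = 12+12 = 24 → [5, 7, 5, 12, 24]
append row[2]+row[1] = 5+7 = 12 → [5, 7, 5, 12, 24, 12]
pop() removes 12 → [5, 7, 5, 12, 24]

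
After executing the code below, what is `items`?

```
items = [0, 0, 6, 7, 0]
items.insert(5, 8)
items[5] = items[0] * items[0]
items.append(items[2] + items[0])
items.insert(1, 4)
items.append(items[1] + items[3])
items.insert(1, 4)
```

insert 8 at 5 → [0, 0, 6, 7, 0, 8]
items[5] = items[0]*items[0] = 0*0 = 0 → [0, 0, 6, 7, 0, 0]
append items[2]+items[0] = 6+0 = 6 → [0, 0, 6, 7, 0, 0, 6]
insert 4 at 1 → [0, 4, 0, 6, 7, 0, 0, 6]
append items[1]+items[3] = 4+6 = 10 → [0, 4, 0, 6, 7, 0, 0, 6, 10]
insert 4 at 1 → [0, 4, 4, 0, 6, 7, 0, 0, 6, 10]

[0, 4, 4, 0, 6, 7, 0, 0, 6, 10]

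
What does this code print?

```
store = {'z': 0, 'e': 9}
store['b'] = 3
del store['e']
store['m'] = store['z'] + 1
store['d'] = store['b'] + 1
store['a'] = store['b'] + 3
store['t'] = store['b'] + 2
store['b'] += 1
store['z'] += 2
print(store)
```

{'z': 2, 'b': 4, 'm': 1, 'd': 4, 'a': 6, 't': 5}

store['b'] = 3 → {'z': 0, 'e': 9, 'b': 3}
del 'e' → {'z': 0, 'b': 3}
store['m'] = store['z']+1 = 1 → {'z': 0, 'b': 3, 'm': 1}
store['d'] = store['b']+1 = 4 → {'z': 0, 'b': 3, 'm': 1, 'd': 4}
store['a'] = store['b']+3 = 6 → {'z': 0, 'b': 3, 'm': 1, 'd': 4, 'a': 6}
store['t'] = store['b']+2 = 5 → {'z': 0, 'b': 3, 'm': 1, 'd': 4, 'a': 6, 't': 5}
store['b'] = 3+1 = 4 → {'z': 0, 'b': 4, 'm': 1, 'd': 4, 'a': 6, 't': 5}
store['z'] = 0+2 = 2 → {'z': 2, 'b': 4, 'm': 1, 'd': 4, 'a': 6, 't': 5}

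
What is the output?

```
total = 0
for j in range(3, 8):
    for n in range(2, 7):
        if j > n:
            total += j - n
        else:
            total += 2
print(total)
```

j=3,n=2: 3>2, total = 0+1 = 1
j=3,n=3: not 3>3, total = 1+2 = 3
j=3,n=4: not 3>4, total = 3+2 = 5
j=3,n=5: not 3>5, total = 5+2 = 7
j=3,n=6: not 3>6, total = 7+2 = 9
j=4,n=2: 4>2, total = 9+2 = 11
j=4,n=3: 4>3, total = 11+1 = 12
j=4,n=4: not 4>4, total = 12+2 = 14
j=4,n=5: not 4>5, total = 14+2 = 16
j=4,n=6: not 4>6, total = 16+2 = 18
j=5,n=2: 5>2, total = 18+3 = 21
j=5,n=3: 5>3, total = 21+2 = 23
j=5,n=4: 5>4, total = 23+1 = 24
j=5,n=5: not 5>5, total = 24+2 = 26
j=5,n=6: not 5>6, total = 26+2 = 28
j=6,n=2: 6>2, total = 28+4 = 32
j=6,n=3: 6>3, total = 32+3 = 35
j=6,n=4: 6>4, total = 35+2 = 37
j=6,n=5: 6>5, total = 37+1 = 38
j=6,n=6: not 6>6, total = 38+2 = 40
j=7,n=2: 7>2, total = 40+5 = 45
j=7,n=3: 7>3, total = 45+4 = 49
j=7,n=4: 7>4, total = 49+3 = 52
j=7,n=5: 7>5, total = 52+2 = 54
j=7,n=6: 7>6, total = 54+1 = 55

55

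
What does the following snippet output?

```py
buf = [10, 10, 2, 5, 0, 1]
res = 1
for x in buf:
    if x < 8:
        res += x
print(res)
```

9

x=10: not <8
x=10: not <8
x=2: <8, res = 1+2 = 3
x=5: <8, res = 3+5 = 8
x=0: <8, res = 8+0 = 8
x=1: <8, res = 8+1 = 9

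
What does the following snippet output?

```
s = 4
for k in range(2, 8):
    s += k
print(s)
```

31

k=2: s = 4+2 = 6
k=3: s = 6+3 = 9
k=4: s = 9+4 = 13
k=5: s = 13+5 = 18
k=6: s = 18+6 = 24
k=7: s = 24+7 = 31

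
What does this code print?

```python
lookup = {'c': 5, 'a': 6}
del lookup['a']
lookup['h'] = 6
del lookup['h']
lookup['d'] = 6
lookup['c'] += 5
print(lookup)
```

del 'a' → {'c': 5}
lookup['h'] = 6 → {'c': 5, 'h': 6}
del 'h' → {'c': 5}
lookup['d'] = 6 → {'c': 5, 'd': 6}
lookup['c'] = 5+5 = 10 → {'c': 10, 'd': 6}

{'c': 10, 'd': 6}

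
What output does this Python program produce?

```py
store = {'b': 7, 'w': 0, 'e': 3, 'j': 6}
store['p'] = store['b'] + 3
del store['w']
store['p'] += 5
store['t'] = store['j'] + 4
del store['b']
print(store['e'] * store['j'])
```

store['p'] = store['b']+3 = 10 → {'b': 7, 'w': 0, 'e': 3, 'j': 6, 'p': 10}
del 'w' → {'b': 7, 'e': 3, 'j': 6, 'p': 10}
store['p'] = 10+5 = 15 → {'b': 7, 'e': 3, 'j': 6, 'p': 15}
store['t'] = store['j']+4 = 10 → {'b': 7, 'e': 3, 'j': 6, 'p': 15, 't': 10}
del 'b' → {'e': 3, 'j': 6, 'p': 15, 't': 10}
store['e']*store['j'] = 3*6 = 18

18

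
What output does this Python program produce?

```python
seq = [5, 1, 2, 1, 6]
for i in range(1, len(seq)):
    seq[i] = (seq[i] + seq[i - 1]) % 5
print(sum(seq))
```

i=1: seq[1] = (1+5)%5 = 1 → [5, 1, 2, 1, 6]
i=2: seq[2] = (2+1)%5 = 3 → [5, 1, 3, 1, 6]
i=3: seq[3] = (1+3)%5 = 4 → [5, 1, 3, 4, 6]
i=4: seq[4] = (6+4)%5 = 0 → [5, 1, 3, 4, 0]
sum = 13

13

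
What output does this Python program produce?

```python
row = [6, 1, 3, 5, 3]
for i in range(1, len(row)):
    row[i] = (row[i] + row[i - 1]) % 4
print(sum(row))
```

16

i=1: row[1] = (1+6)%4 = 3 → [6, 3, 3, 5, 3]
i=2: row[2] = (3+3)%4 = 2 → [6, 3, 2, 5, 3]
i=3: row[3] = (5+2)%4 = 3 → [6, 3, 2, 3, 3]
i=4: row[4] = (3+3)%4 = 2 → [6, 3, 2, 3, 2]
sum = 16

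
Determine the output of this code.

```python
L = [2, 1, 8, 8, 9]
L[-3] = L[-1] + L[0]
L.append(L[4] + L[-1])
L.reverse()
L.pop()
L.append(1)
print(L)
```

[18, 9, 8, 11, 1, 1]

L[-3] = L[-1]+L[0] = 9+2 = 11 → [2, 1, 11, 8, 9]
append L[4]+L[-1] = 9+9 = 18 → [2, 1, 11, 8, 9, 18]
reverse → [18, 9, 8, 11, 1, 2]
pop() removes 2 → [18, 9, 8, 11, 1]
append 1 → [18, 9, 8, 11, 1, 1]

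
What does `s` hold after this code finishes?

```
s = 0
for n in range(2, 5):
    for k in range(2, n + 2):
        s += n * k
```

93

n=2,k=2: s = 0+4 = 4
n=2,k=3: s = 4+6 = 10
n=3,k=2: s = 10+6 = 16
n=3,k=3: s = 16+9 = 25
n=3,k=4: s = 25+12 = 37
n=4,k=2: s = 37+8 = 45
n=4,k=3: s = 45+12 = 57
n=4,k=4: s = 57+16 = 73
n=4,k=5: s = 73+20 = 93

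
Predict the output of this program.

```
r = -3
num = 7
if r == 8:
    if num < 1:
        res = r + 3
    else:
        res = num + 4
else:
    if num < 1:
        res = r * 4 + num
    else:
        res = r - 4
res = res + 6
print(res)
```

r=-3, num=7
r == 8 is False; num < 1 is False
→ res = r - 4 = -7
res = (-7)+6 = -1

-1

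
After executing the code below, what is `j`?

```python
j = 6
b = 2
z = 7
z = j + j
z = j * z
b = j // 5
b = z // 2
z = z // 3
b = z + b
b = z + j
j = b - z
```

z = 6+6 = 12
z = 6*12 = 72
b = 6//5 = 1
b = 72//2 = 36
z = 72//3 = 24
b = 24+36 = 60
b = 24+6 = 30
j = 30-24 = 6

6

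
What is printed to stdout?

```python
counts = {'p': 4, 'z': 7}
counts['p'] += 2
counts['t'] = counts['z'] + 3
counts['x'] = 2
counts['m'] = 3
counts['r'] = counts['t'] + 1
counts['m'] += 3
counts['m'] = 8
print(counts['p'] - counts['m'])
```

counts['p'] = 4+2 = 6 → {'p': 6, 'z': 7}
counts['t'] = counts['z']+3 = 10 → {'p': 6, 'z': 7, 't': 10}
counts['x'] = 2 → {'p': 6, 'z': 7, 't': 10, 'x': 2}
counts['m'] = 3 → {'p': 6, 'z': 7, 't': 10, 'x': 2, 'm': 3}
counts['r'] = counts['t']+1 = 11 → {'p': 6, 'z': 7, 't': 10, 'x': 2, 'm': 3, 'r': 11}
counts['m'] = 3+3 = 6 → {'p': 6, 'z': 7, 't': 10, 'x': 2, 'm': 6, 'r': 11}
counts['m'] = 8 → {'p': 6, 'z': 7, 't': 10, 'x': 2, 'm': 8, 'r': 11}
counts['p']-counts['m'] = 6-8 = -2

-2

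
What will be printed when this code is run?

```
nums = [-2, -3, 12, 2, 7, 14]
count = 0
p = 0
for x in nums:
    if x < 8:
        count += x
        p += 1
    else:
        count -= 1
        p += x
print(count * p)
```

x=-2: <8, count = 0+(-2) = -2; p=1
x=-3: <8, count = (-2)+(-3) = -5; p=2
x=12: not <8, count = (-5)-1 = -6; p=14
x=2: <8, count = (-6)+2 = -4; p=15
x=7: <8, count = (-4)+7 = 3; p=16
x=14: not <8, count = 3-1 = 2; p=30
count*p = 2*30 = 60

60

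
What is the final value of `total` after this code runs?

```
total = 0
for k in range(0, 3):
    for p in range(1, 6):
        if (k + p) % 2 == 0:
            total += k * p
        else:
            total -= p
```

-3

k=0,p=1: odd sum, total = 0-1 = -1
k=0,p=2: even sum, total = (-1)+0 = -1
k=0,p=3: odd sum, total = (-1)-3 = -4
k=0,p=4: even sum, total = (-4)+0 = -4
k=0,p=5: odd sum, total = (-4)-5 = -9
k=1,p=1: even sum, total = (-9)+1 = -8
k=1,p=2: odd sum, total = (-8)-2 = -10
k=1,p=3: even sum, total = (-10)+3 = -7
k=1,p=4: odd sum, total = (-7)-4 = -11
k=1,p=5: even sum, total = (-11)+5 = -6
k=2,p=1: odd sum, total = (-6)-1 = -7
k=2,p=2: even sum, total = (-7)+4 = -3
k=2,p=3: odd sum, total = (-3)-3 = -6
k=2,p=4: even sum, total = (-6)+8 = 2
k=2,p=5: odd sum, total = 2-5 = -3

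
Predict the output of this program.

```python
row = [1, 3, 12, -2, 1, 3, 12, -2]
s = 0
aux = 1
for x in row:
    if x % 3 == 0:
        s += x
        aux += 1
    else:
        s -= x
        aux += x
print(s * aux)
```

96

x=1: not %3==0, s = 0-1 = -1; aux=2
x=3: %3==0, s = (-1)+3 = 2; aux=3
x=12: %3==0, s = 2+12 = 14; aux=4
x=-2: not %3==0, s = 14-(-2) = 16; aux=2
x=1: not %3==0, s = 16-1 = 15; aux=3
x=3: %3==0, s = 15+3 = 18; aux=4
x=12: %3==0, s = 18+12 = 30; aux=5
x=-2: not %3==0, s = 30-(-2) = 32; aux=3
s*aux = 32*3 = 96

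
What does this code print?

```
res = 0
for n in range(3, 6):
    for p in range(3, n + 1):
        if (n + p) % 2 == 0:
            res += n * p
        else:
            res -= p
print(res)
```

58

n=3,p=3: even sum, res = 0+9 = 9
n=4,p=3: odd sum, res = 9-3 = 6
n=4,p=4: even sum, res = 6+16 = 22
n=5,p=3: even sum, res = 22+15 = 37
n=5,p=4: odd sum, res = 37-4 = 33
n=5,p=5: even sum, res = 33+25 = 58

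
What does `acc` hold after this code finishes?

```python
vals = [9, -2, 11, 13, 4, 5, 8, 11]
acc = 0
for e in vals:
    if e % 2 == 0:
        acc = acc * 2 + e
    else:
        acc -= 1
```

-11

e=9: not even, acc = 0-1 = -1
e=-2: even, acc = (-1)*2+(-2) = -4
e=11: not even, acc = (-4)-1 = -5
e=13: not even, acc = (-5)-1 = -6
e=4: even, acc = (-6)*2+4 = -8
e=5: not even, acc = (-8)-1 = -9
e=8: even, acc = (-9)*2+8 = -10
e=11: not even, acc = (-10)-1 = -11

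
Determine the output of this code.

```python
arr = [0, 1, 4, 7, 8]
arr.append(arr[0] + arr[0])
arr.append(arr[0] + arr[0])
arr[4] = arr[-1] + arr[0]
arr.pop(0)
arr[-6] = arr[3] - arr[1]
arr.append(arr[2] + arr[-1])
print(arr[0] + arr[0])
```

append arr[0]+arr[0] = 0+0 = 0 → [0, 1, 4, 7, 8, 0]
append arr[0]+arr[0] = 0+0 = 0 → [0, 1, 4, 7, 8, 0, 0]
arr[4] = arr[-1]+arr[0] = 0+0 = 0 → [0, 1, 4, 7, 0, 0, 0]
pop(0) removes 0 → [1, 4, 7, 0, 0, 0]
arr[-6] = arr[3]-arr[1] = 0-4 = -4 → [-4, 4, 7, 0, 0, 0]
append arr[2]+arr[-1] = 7+0 = 7 → [-4, 4, 7, 0, 0, 0, 7]
arr[0]+arr[0] = (-4)+(-4) = -8

-8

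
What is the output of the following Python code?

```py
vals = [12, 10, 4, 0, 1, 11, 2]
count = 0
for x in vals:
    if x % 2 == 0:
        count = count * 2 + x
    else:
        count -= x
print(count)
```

x=12: even, count = 0*2+12 = 12
x=10: even, count = 12*2+10 = 34
x=4: even, count = 34*2+4 = 72
x=0: even, count = 72*2+0 = 144
x=1: not even, count = 144-1 = 143
x=11: not even, count = 143-11 = 132
x=2: even, count = 132*2+2 = 266

266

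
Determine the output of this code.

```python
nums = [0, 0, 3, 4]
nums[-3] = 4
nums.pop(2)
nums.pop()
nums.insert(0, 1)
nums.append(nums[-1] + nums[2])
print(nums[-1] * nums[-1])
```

64

nums[-3] = 4 → [0, 4, 3, 4]
pop(2) removes 3 → [0, 4, 4]
pop() removes 4 → [0, 4]
insert 1 at 0 → [1, 0, 4]
append nums[-1]+nums[2] = 4+4 = 8 → [1, 0, 4, 8]
nums[-1]*nums[-1] = 8*8 = 64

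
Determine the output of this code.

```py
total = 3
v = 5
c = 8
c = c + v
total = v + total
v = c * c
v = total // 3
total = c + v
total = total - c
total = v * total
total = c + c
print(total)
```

c = 8+5 = 13
total = 5+3 = 8
v = 13*13 = 169
v = 8//3 = 2
total = 13+2 = 15
total = 15-13 = 2
total = 2*2 = 4
total = 13+13 = 26

26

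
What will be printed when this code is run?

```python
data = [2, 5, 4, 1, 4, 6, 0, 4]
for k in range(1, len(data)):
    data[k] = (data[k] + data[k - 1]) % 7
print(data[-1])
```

5

k=1: data[1] = (5+2)%7 = 0 → [2, 0, 4, 1, 4, 6, 0, 4]
k=2: data[2] = (4+0)%7 = 4 → [2, 0, 4, 1, 4, 6, 0, 4]
k=3: data[3] = (1+4)%7 = 5 → [2, 0, 4, 5, 4, 6, 0, 4]
k=4: data[4] = (4+5)%7 = 2 → [2, 0, 4, 5, 2, 6, 0, 4]
k=5: data[5] = (6+2)%7 = 1 → [2, 0, 4, 5, 2, 1, 0, 4]
k=6: data[6] = (0+1)%7 = 1 → [2, 0, 4, 5, 2, 1, 1, 4]
k=7: data[7] = (4+1)%7 = 5 → [2, 0, 4, 5, 2, 1, 1, 5]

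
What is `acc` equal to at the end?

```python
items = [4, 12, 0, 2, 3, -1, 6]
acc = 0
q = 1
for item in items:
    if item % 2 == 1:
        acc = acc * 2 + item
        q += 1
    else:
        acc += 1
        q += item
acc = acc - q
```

item=4: not odd, acc = 0+1 = 1; q=5
item=12: not odd, acc = 1+1 = 2; q=17
item=0: not odd, acc = 2+1 = 3; q=17
item=2: not odd, acc = 3+1 = 4; q=19
item=3: odd, acc = 4*2+3 = 11; q=20
item=-1: odd, acc = 11*2+(-1) = 21; q=21
item=6: not odd, acc = 21+1 = 22; q=27
acc-q = 22-27 = -5

-5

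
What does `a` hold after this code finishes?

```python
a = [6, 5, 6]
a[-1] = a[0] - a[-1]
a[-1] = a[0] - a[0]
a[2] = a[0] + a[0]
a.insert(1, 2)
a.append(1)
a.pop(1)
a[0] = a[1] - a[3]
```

[4, 5, 12, 1]

a[-1] = a[0]-a[-1] = 6-6 = 0 → [6, 5, 0]
a[-1] = a[0]-a[0] = 6-6 = 0 → [6, 5, 0]
a[2] = a[0]+a[0] = 6+6 = 12 → [6, 5, 12]
insert 2 at 1 → [6, 2, 5, 12]
append 1 → [6, 2, 5, 12, 1]
pop(1) removes 2 → [6, 5, 12, 1]
a[0] = a[1]-a[3] = 5-1 = 4 → [4, 5, 12, 1]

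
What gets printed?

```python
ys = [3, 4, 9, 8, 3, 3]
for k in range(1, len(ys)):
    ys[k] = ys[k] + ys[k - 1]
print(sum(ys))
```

k=1: ys[1] = 4+3 = 7 → [3, 7, 9, 8, 3, 3]
k=2: ys[2] = 9+7 = 16 → [3, 7, 16, 8, 3, 3]
k=3: ys[3] = 8+16 = 24 → [3, 7, 16, 24, 3, 3]
k=4: ys[4] = 3+24 = 27 → [3, 7, 16, 24, 27, 3]
k=5: ys[5] = 3+27 = 30 → [3, 7, 16, 24, 27, 30]
sum = 107

107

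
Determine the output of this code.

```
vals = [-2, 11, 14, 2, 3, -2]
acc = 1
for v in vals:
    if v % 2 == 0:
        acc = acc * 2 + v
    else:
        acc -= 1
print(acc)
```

48

v=-2: even, acc = 1*2+(-2) = 0
v=11: not even, acc = 0-1 = -1
v=14: even, acc = (-1)*2+14 = 12
v=2: even, acc = 12*2+2 = 26
v=3: not even, acc = 26-1 = 25
v=-2: even, acc = 25*2+(-2) = 48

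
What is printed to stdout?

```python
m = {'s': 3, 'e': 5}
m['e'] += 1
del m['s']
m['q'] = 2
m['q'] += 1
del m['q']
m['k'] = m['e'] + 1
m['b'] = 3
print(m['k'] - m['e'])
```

m['e'] = 5+1 = 6 → {'s': 3, 'e': 6}
del 's' → {'e': 6}
m['q'] = 2 → {'e': 6, 'q': 2}
m['q'] = 2+1 = 3 → {'e': 6, 'q': 3}
del 'q' → {'e': 6}
m['k'] = m['e']+1 = 7 → {'e': 6, 'k': 7}
m['b'] = 3 → {'e': 6, 'k': 7, 'b': 3}
m['k']-m['e'] = 7-6 = 1

1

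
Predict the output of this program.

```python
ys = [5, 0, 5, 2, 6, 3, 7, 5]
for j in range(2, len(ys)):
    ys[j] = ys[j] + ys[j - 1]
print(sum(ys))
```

j=2: ys[2] = 5+0 = 5 → [5, 0, 5, 2, 6, 3, 7, 5]
j=3: ys[3] = 2+5 = 7 → [5, 0, 5, 7, 6, 3, 7, 5]
j=4: ys[4] = 6+7 = 13 → [5, 0, 5, 7, 13, 3, 7, 5]
j=5: ys[5] = 3+13 = 16 → [5, 0, 5, 7, 13, 16, 7, 5]
j=6: ys[6] = 7+16 = 23 → [5, 0, 5, 7, 13, 16, 23, 5]
j=7: ys[7] = 5+23 = 28 → [5, 0, 5, 7, 13, 16, 23, 28]
sum = 97

97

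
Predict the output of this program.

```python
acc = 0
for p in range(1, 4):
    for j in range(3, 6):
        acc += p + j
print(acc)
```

p=1,j=3: acc = 0+4 = 4
p=1,j=4: acc = 4+5 = 9
p=1,j=5: acc = 9+6 = 15
p=2,j=3: acc = 15+5 = 20
p=2,j=4: acc = 20+6 = 26
p=2,j=5: acc = 26+7 = 33
p=3,j=3: acc = 33+6 = 39
p=3,j=4: acc = 39+7 = 46
p=3,j=5: acc = 46+8 = 54

54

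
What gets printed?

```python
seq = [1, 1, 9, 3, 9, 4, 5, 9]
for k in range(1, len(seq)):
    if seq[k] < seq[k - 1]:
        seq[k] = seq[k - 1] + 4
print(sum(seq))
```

116

k=1: 1>=1, unchanged → [1, 1, 9, 3, 9, 4, 5, 9]
k=2: 9>=1, unchanged → [1, 1, 9, 3, 9, 4, 5, 9]
k=3: 3<9, seq[3] = 9+4 = 13 → [1, 1, 9, 13, 9, 4, 5, 9]
k=4: 9<13, seq[4] = 13+4 = 17 → [1, 1, 9, 13, 17, 4, 5, 9]
k=5: 4<17, seq[5] = 17+4 = 21 → [1, 1, 9, 13, 17, 21, 5, 9]
k=6: 5<21, seq[6] = 21+4 = 25 → [1, 1, 9, 13, 17, 21, 25, 9]
k=7: 9<25, seq[7] = 25+4 = 29 → [1, 1, 9, 13, 17, 21, 25, 29]
sum = 116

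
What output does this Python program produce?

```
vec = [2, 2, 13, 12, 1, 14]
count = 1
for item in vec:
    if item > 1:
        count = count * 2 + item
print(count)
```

item=2: >1, count = 1*2+2 = 4
item=2: >1, count = 4*2+2 = 10
item=13: >1, count = 10*2+13 = 33
item=12: >1, count = 33*2+12 = 78
item=1: not >1
item=14: >1, count = 78*2+14 = 170

170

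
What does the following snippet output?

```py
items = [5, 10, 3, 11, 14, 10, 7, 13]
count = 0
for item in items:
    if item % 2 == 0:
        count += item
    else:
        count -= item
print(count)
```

-5

item=5: not even, count = 0-5 = -5
item=10: even, count = (-5)+10 = 5
item=3: not even, count = 5-3 = 2
item=11: not even, count = 2-11 = -9
item=14: even, count = (-9)+14 = 5
item=10: even, count = 5+10 = 15
item=7: not even, count = 15-7 = 8
item=13: not even, count = 8-13 = -5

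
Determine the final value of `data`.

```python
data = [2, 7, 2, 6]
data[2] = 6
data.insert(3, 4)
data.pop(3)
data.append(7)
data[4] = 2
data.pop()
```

data[2] = 6 → [2, 7, 6, 6]
insert 4 at 3 → [2, 7, 6, 4, 6]
pop(3) removes 4 → [2, 7, 6, 6]
append 7 → [2, 7, 6, 6, 7]
data[4] = 2 → [2, 7, 6, 6, 2]
pop() removes 2 → [2, 7, 6, 6]

[2, 7, 6, 6]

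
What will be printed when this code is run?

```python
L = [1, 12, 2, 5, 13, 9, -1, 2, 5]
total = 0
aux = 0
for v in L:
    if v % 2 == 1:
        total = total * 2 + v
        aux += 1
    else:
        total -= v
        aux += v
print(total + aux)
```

v=1: odd, total = 0*2+1 = 1; aux=1
v=12: not odd, total = 1-12 = -11; aux=13
v=2: not odd, total = (-11)-2 = -13; aux=15
v=5: odd, total = (-13)*2+5 = -21; aux=16
v=13: odd, total = (-21)*2+13 = -29; aux=17
v=9: odd, total = (-29)*2+9 = -49; aux=18
v=-1: odd, total = (-49)*2+(-1) = -99; aux=19
v=2: not odd, total = (-99)-2 = -101; aux=21
v=5: odd, total = (-101)*2+5 = -197; aux=22
total+aux = (-197)+22 = -175

-175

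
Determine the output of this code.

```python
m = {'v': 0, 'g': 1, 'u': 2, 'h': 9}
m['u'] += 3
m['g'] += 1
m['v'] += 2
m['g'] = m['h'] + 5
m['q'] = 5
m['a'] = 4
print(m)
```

{'v': 2, 'g': 14, 'u': 5, 'h': 9, 'q': 5, 'a': 4}

m['u'] = 2+3 = 5 → {'v': 0, 'g': 1, 'u': 5, 'h': 9}
m['g'] = 1+1 = 2 → {'v': 0, 'g': 2, 'u': 5, 'h': 9}
m['v'] = 0+2 = 2 → {'v': 2, 'g': 2, 'u': 5, 'h': 9}
m['g'] = m['h']+5 = 14 → {'v': 2, 'g': 14, 'u': 5, 'h': 9}
m['q'] = 5 → {'v': 2, 'g': 14, 'u': 5, 'h': 9, 'q': 5}
m['a'] = 4 → {'v': 2, 'g': 14, 'u': 5, 'h': 9, 'q': 5, 'a': 4}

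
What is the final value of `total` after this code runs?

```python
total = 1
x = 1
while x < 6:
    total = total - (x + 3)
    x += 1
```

x=1: total = 1-4 = -3
x=2: total = (-3)-5 = -8
x=3: total = (-8)-6 = -14
x=4: total = (-14)-7 = -21
x=5: total = (-21)-8 = -29

-29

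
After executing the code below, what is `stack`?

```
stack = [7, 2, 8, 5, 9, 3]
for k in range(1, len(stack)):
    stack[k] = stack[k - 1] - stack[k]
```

k=1: stack[1] = 7-2 = 5 → [7, 5, 8, 5, 9, 3]
k=2: stack[2] = 5-8 = -3 → [7, 5, -3, 5, 9, 3]
k=3: stack[3] = (-3)-5 = -8 → [7, 5, -3, -8, 9, 3]
k=4: stack[4] = (-8)-9 = -17 → [7, 5, -3, -8, -17, 3]
k=5: stack[5] = (-17)-3 = -20 → [7, 5, -3, -8, -17, -20]

[7, 5, -3, -8, -17, -20]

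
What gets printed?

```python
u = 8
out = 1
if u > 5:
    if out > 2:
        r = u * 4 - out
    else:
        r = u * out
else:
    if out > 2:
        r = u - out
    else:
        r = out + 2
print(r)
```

u=8, out=1
u > 5 is True; out > 2 is False
→ r = u * out = 8

8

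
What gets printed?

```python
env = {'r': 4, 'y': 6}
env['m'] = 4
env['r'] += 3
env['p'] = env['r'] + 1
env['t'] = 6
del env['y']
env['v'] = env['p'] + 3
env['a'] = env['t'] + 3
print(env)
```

env['m'] = 4 → {'r': 4, 'y': 6, 'm': 4}
env['r'] = 4+3 = 7 → {'r': 7, 'y': 6, 'm': 4}
env['p'] = env['r']+1 = 8 → {'r': 7, 'y': 6, 'm': 4, 'p': 8}
env['t'] = 6 → {'r': 7, 'y': 6, 'm': 4, 'p': 8, 't': 6}
del 'y' → {'r': 7, 'm': 4, 'p': 8, 't': 6}
env['v'] = env['p']+3 = 11 → {'r': 7, 'm': 4, 'p': 8, 't': 6, 'v': 11}
env['a'] = env['t']+3 = 9 → {'r': 7, 'm': 4, 'p': 8, 't': 6, 'v': 11, 'a': 9}

{'r': 7, 'm': 4, 'p': 8, 't': 6, 'v': 11, 'a': 9}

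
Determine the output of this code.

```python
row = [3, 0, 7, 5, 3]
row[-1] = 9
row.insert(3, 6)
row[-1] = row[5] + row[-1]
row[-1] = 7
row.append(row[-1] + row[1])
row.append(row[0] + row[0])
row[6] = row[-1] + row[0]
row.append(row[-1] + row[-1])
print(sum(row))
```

55

row[-1] = 9 → [3, 0, 7, 5, 9]
insert 6 at 3 → [3, 0, 7, 6, 5, 9]
row[-1] = row[5]+row[-1] = 9+9 = 18 → [3, 0, 7, 6, 5, 18]
row[-1] = 7 → [3, 0, 7, 6, 5, 7]
append row[-1]+row[1] = 7+0 = 7 → [3, 0, 7, 6, 5, 7, 7]
append row[0]+row[0] = 3+3 = 6 → [3, 0, 7, 6, 5, 7, 7, 6]
row[6] = row[-1]+row[0] = 6+3 = 9 → [3, 0, 7, 6, 5, 7, 9, 6]
append row[-1]+row[-1] = 6+6 = 12 → [3, 0, 7, 6, 5, 7, 9, 6, 12]
sum = 55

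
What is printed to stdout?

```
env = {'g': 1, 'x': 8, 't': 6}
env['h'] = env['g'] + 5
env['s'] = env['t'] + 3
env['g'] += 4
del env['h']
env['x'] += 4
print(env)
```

env['h'] = env['g']+5 = 6 → {'g': 1, 'x': 8, 't': 6, 'h': 6}
env['s'] = env['t']+3 = 9 → {'g': 1, 'x': 8, 't': 6, 'h': 6, 's': 9}
env['g'] = 1+4 = 5 → {'g': 5, 'x': 8, 't': 6, 'h': 6, 's': 9}
del 'h' → {'g': 5, 'x': 8, 't': 6, 's': 9}
env['x'] = 8+4 = 12 → {'g': 5, 'x': 12, 't': 6, 's': 9}

{'g': 5, 'x': 12, 't': 6, 's': 9}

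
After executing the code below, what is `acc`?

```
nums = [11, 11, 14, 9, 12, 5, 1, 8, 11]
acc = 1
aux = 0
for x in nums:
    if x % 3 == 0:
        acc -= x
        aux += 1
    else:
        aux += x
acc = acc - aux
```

x=11: not %3==0; aux=11
x=11: not %3==0; aux=22
x=14: not %3==0; aux=36
x=9: %3==0, acc = 1-9 = -8; aux=37
x=12: %3==0, acc = (-8)-12 = -20; aux=38
x=5: not %3==0; aux=43
x=1: not %3==0; aux=44
x=8: not %3==0; aux=52
x=11: not %3==0; aux=63
acc-aux = (-20)-63 = -83

-83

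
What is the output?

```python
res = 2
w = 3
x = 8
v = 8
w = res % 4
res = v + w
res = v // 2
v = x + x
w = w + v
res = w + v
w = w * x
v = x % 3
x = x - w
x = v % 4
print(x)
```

2

w = 2%4 = 2
res = 8+2 = 10
res = 8//2 = 4
v = 8+8 = 16
w = 2+16 = 18
res = 18+16 = 34
w = 18*8 = 144
v = 8%3 = 2
x = 8-144 = -136
x = 2%4 = 2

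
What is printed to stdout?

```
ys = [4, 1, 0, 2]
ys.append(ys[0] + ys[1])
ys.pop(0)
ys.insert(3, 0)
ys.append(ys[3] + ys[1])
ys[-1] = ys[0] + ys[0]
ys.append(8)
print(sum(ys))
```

append ys[0]+ys[1] = 4+1 = 5 → [4, 1, 0, 2, 5]
pop(0) removes 4 → [1, 0, 2, 5]
insert 0 at 3 → [1, 0, 2, 0, 5]
append ys[3]+ys[1] = 0+0 = 0 → [1, 0, 2, 0, 5, 0]
ys[-1] = ys[0]+ys[0] = 1+1 = 2 → [1, 0, 2, 0, 5, 2]
append 8 → [1, 0, 2, 0, 5, 2, 8]
sum = 18

18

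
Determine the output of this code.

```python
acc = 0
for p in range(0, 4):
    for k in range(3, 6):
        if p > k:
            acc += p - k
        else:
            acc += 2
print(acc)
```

p=0,k=3: not 0>3, acc = 0+2 = 2
p=0,k=4: not 0>4, acc = 2+2 = 4
p=0,k=5: not 0>5, acc = 4+2 = 6
p=1,k=3: not 1>3, acc = 6+2 = 8
p=1,k=4: not 1>4, acc = 8+2 = 10
p=1,k=5: not 1>5, acc = 10+2 = 12
p=2,k=3: not 2>3, acc = 12+2 = 14
p=2,k=4: not 2>4, acc = 14+2 = 16
p=2,k=5: not 2>5, acc = 16+2 = 18
p=3,k=3: not 3>3, acc = 18+2 = 20
p=3,k=4: not 3>4, acc = 20+2 = 22
p=3,k=5: not 3>5, acc = 22+2 = 24

24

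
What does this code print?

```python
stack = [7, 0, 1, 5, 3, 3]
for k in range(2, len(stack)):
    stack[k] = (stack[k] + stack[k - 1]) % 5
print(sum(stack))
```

k=2: stack[2] = (1+0)%5 = 1 → [7, 0, 1, 5, 3, 3]
k=3: stack[3] = (5+1)%5 = 1 → [7, 0, 1, 1, 3, 3]
k=4: stack[4] = (3+1)%5 = 4 → [7, 0, 1, 1, 4, 3]
k=5: stack[5] = (3+4)%5 = 2 → [7, 0, 1, 1, 4, 2]
sum = 15

15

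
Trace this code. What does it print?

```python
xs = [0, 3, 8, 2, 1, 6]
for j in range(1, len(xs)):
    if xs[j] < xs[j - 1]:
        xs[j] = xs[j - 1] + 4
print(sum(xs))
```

59

j=1: 3>=0, unchanged → [0, 3, 8, 2, 1, 6]
j=2: 8>=3, unchanged → [0, 3, 8, 2, 1, 6]
j=3: 2<8, xs[3] = 8+4 = 12 → [0, 3, 8, 12, 1, 6]
j=4: 1<12, xs[4] = 12+4 = 16 → [0, 3, 8, 12, 16, 6]
j=5: 6<16, xs[5] = 16+4 = 20 → [0, 3, 8, 12, 16, 20]
sum = 59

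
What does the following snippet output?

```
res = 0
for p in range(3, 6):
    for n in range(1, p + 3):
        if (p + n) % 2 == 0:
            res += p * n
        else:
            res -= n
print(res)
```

p=3,n=1: even sum, res = 0+3 = 3
p=3,n=2: odd sum, res = 3-2 = 1
p=3,n=3: even sum, res = 1+9 = 10
p=3,n=4: odd sum, res = 10-4 = 6
p=3,n=5: even sum, res = 6+15 = 21
p=4,n=1: odd sum, res = 21-1 = 20
p=4,n=2: even sum, res = 20+8 = 28
p=4,n=3: odd sum, res = 28-3 = 25
p=4,n=4: even sum, res = 25+16 = 41
p=4,n=5: odd sum, res = 41-5 = 36
p=4,n=6: even sum, res = 36+24 = 60
p=5,n=1: even sum, res = 60+5 = 65
p=5,n=2: odd sum, res = 65-2 = 63
p=5,n=3: even sum, res = 63+15 = 78
p=5,n=4: odd sum, res = 78-4 = 74
p=5,n=5: even sum, res = 74+25 = 99
p=5,n=6: odd sum, res = 99-6 = 93
p=5,n=7: even sum, res = 93+35 = 128

128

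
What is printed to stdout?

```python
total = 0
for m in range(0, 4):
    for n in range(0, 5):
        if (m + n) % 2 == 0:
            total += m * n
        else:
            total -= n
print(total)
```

8

m=0,n=0: even sum, total = 0+0 = 0
m=0,n=1: odd sum, total = 0-1 = -1
m=0,n=2: even sum, total = (-1)+0 = -1
m=0,n=3: odd sum, total = (-1)-3 = -4
m=0,n=4: even sum, total = (-4)+0 = -4
m=1,n=0: odd sum, total = (-4)-0 = -4
m=1,n=1: even sum, total = (-4)+1 = -3
m=1,n=2: odd sum, total = (-3)-2 = -5
m=1,n=3: even sum, total = (-5)+3 = -2
m=1,n=4: odd sum, total = (-2)-4 = -6
m=2,n=0: even sum, total = (-6)+0 = -6
m=2,n=1: odd sum, total = (-6)-1 = -7
m=2,n=2: even sum, total = (-7)+4 = -3
m=2,n=3: odd sum, total = (-3)-3 = -6
m=2,n=4: even sum, total = (-6)+8 = 2
m=3,n=0: odd sum, total = 2-0 = 2
m=3,n=1: even sum, total = 2+3 = 5
m=3,n=2: odd sum, total = 5-2 = 3
m=3,n=3: even sum, total = 3+9 = 12
m=3,n=4: odd sum, total = 12-4 = 8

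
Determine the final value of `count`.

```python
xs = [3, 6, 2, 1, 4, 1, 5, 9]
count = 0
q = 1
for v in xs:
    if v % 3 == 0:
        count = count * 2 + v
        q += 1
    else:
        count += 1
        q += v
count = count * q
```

731

v=3: %3==0, count = 0*2+3 = 3; q=2
v=6: %3==0, count = 3*2+6 = 12; q=3
v=2: not %3==0, count = 12+1 = 13; q=5
v=1: not %3==0, count = 13+1 = 14; q=6
v=4: not %3==0, count = 14+1 = 15; q=10
v=1: not %3==0, count = 15+1 = 16; q=11
v=5: not %3==0, count = 16+1 = 17; q=16
v=9: %3==0, count = 17*2+9 = 43; q=17
count*q = 43*17 = 731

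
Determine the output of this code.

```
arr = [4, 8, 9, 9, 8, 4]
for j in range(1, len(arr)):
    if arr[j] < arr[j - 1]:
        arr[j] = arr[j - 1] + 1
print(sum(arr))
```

j=1: 8>=4, unchanged → [4, 8, 9, 9, 8, 4]
j=2: 9>=8, unchanged → [4, 8, 9, 9, 8, 4]
j=3: 9>=9, unchanged → [4, 8, 9, 9, 8, 4]
j=4: 8<9, arr[4] = 9+1 = 10 → [4, 8, 9, 9, 10, 4]
j=5: 4<10, arr[5] = 10+1 = 11 → [4, 8, 9, 9, 10, 11]
sum = 51

51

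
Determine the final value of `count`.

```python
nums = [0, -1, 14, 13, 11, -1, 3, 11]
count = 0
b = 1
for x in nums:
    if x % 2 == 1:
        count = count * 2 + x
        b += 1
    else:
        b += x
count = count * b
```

x=0: not odd; b=1
x=-1: odd, count = 0*2+(-1) = -1; b=2
x=14: not odd; b=16
x=13: odd, count = (-1)*2+13 = 11; b=17
x=11: odd, count = 11*2+11 = 33; b=18
x=-1: odd, count = 33*2+(-1) = 65; b=19
x=3: odd, count = 65*2+3 = 133; b=20
x=11: odd, count = 133*2+11 = 277; b=21
count*b = 277*21 = 5817

5817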